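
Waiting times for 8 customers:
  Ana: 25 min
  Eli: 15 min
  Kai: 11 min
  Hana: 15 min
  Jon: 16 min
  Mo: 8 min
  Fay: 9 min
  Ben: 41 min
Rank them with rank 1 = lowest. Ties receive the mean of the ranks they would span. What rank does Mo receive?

Sorted (ascending): 8, 9, 11, 15, 15, 16, 25, 41
The 2 values of 15 occupy positions 4–5 → average rank (4+5)/2 = 4.5.
Mo has value 8 min → rank 1.

1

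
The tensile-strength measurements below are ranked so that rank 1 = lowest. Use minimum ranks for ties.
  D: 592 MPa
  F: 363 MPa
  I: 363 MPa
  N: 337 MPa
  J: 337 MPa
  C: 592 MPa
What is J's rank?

1

Sorted (ascending): 337, 337, 363, 363, 592, 592
The 2 values of 337 occupy positions 1–2 → each gets rank 1.
The 2 values of 363 occupy positions 3–4 → each gets rank 3.
The 2 values of 592 occupy positions 5–6 → each gets rank 5.
J has value 337 MPa → rank 1.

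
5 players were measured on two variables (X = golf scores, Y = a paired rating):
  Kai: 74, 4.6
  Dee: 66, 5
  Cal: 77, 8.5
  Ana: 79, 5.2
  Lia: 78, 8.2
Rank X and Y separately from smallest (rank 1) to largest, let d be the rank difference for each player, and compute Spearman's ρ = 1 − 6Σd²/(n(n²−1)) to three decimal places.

Ranks of variable 1: 2, 1, 3, 5, 4
Ranks of variable 2: 1, 2, 5, 3, 4
d = r₁ − r₂: 1, -1, -2, 2, 0
d²: 1, 1, 4, 4, 0; Σd² = 10
ρ = 1 − 6·10/(5·24) = 1 − 60/120 = 0.500

0.500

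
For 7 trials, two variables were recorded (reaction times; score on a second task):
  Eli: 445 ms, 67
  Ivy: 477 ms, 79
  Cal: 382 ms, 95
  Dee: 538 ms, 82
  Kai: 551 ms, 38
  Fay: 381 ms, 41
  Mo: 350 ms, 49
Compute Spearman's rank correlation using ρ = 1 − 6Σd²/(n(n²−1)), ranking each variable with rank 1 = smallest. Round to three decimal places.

0.000

Ranks of variable 1: 4, 5, 3, 6, 7, 2, 1
Ranks of variable 2: 4, 5, 7, 6, 1, 2, 3
d = r₁ − r₂: 0, 0, -4, 0, 6, 0, -2
d²: 0, 0, 16, 0, 36, 0, 4; Σd² = 56
ρ = 1 − 6·56/(7·48) = 1 − 336/336 = 0.000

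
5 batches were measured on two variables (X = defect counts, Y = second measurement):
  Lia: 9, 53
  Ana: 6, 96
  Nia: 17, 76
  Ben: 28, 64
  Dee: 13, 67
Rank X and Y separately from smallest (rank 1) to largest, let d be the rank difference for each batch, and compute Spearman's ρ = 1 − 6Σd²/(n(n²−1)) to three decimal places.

-0.300

Ranks of variable 1: 2, 1, 4, 5, 3
Ranks of variable 2: 1, 5, 4, 2, 3
d = r₁ − r₂: 1, -4, 0, 3, 0
d²: 1, 16, 0, 9, 0; Σd² = 26
ρ = 1 − 6·26/(5·24) = 1 − 156/120 = -0.300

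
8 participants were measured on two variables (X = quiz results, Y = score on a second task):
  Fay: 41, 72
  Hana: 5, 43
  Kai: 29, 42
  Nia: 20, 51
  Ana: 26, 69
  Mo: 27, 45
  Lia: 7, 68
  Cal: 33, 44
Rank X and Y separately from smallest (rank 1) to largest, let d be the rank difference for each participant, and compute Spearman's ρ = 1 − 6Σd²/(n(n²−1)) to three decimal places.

0.143

Ranks of variable 1: 8, 1, 6, 3, 4, 5, 2, 7
Ranks of variable 2: 8, 2, 1, 5, 7, 4, 6, 3
d = r₁ − r₂: 0, -1, 5, -2, -3, 1, -4, 4
d²: 0, 1, 25, 4, 9, 1, 16, 16; Σd² = 72
ρ = 1 − 6·72/(8·63) = 1 − 432/504 = 0.143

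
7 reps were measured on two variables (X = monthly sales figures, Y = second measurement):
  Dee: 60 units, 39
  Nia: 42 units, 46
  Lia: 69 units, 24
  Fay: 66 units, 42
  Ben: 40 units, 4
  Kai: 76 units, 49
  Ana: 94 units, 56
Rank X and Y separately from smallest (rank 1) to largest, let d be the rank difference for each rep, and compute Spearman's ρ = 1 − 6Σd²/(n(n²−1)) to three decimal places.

Ranks of variable 1: 3, 2, 5, 4, 1, 6, 7
Ranks of variable 2: 3, 5, 2, 4, 1, 6, 7
d = r₁ − r₂: 0, -3, 3, 0, 0, 0, 0
d²: 0, 9, 9, 0, 0, 0, 0; Σd² = 18
ρ = 1 − 6·18/(7·48) = 1 − 108/336 = 0.679

0.679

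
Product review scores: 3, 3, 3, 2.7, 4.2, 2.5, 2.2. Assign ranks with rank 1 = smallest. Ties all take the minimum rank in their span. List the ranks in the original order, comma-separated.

Sorted (ascending): 2.2, 2.5, 2.7, 3, 3, 3, 4.2
The 3 values of 3 occupy positions 4–6 → each gets rank 4.

4, 4, 4, 3, 7, 2, 1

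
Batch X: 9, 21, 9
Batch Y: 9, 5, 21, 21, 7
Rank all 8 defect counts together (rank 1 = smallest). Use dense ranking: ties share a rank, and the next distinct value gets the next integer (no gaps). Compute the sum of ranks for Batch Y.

Sorted (ascending): 5, 7, 9, 9, 9, 21, 21, 21
The 3 values of 9 share dense rank 3.
The 3 values of 21 share dense rank 4.
Remaining distinct values take the next consecutive integers.
Batch Y values → pooled ranks: 9→3, 5→1, 21→4, 21→4, 7→2
Rank sum = 3 + 1 + 4 + 4 + 2 = 14

14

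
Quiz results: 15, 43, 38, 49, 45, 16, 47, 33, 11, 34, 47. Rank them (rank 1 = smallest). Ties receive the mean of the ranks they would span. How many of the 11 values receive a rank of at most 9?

Sorted (ascending): 11, 15, 16, 33, 34, 38, 43, 45, 47, 47, 49
The 2 values of 47 occupy positions 9–10 → average rank (9+10)/2 = 9.5.
Ranks ≤ 9: {1, 2, 3, 4, 5, 6, 7, 8} → 8 values.

8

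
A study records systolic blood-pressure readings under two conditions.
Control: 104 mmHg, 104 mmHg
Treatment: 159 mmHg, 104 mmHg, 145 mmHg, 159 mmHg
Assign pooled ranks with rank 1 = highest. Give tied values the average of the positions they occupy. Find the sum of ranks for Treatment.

Sorted (descending): 159, 159, 145, 104, 104, 104
The 2 values of 159 occupy positions 1–2 → average rank (1+2)/2 = 1.5.
The 3 values of 104 occupy positions 4–6 → average rank 5.
Treatment values → pooled ranks: 159→1.5, 104→5, 145→3, 159→1.5
Rank sum = 1.5 + 5 + 3 + 1.5 = 11

11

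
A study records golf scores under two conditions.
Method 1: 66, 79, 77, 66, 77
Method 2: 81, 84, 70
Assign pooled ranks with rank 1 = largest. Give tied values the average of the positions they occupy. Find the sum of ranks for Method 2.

Sorted (descending): 84, 81, 79, 77, 77, 70, 66, 66
The 2 values of 77 occupy positions 4–5 → average rank (4+5)/2 = 4.5.
The 2 values of 66 occupy positions 7–8 → average rank (7+8)/2 = 7.5.
Method 2 values → pooled ranks: 81→2, 84→1, 70→6
Rank sum = 2 + 1 + 6 = 9

9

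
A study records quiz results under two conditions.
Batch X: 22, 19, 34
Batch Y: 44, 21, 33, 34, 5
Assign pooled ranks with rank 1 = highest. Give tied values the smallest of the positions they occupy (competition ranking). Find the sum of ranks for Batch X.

14

Sorted (descending): 44, 34, 34, 33, 22, 21, 19, 5
The 2 values of 34 occupy positions 2–3 → each gets rank 2.
Batch X values → pooled ranks: 22→5, 19→7, 34→2
Rank sum = 5 + 7 + 2 = 14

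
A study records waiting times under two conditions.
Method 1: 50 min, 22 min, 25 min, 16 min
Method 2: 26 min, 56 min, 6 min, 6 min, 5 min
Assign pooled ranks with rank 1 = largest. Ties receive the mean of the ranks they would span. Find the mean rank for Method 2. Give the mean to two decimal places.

Sorted (descending): 56, 50, 26, 25, 22, 16, 6, 6, 5
The 2 values of 6 occupy positions 7–8 → average rank (7+8)/2 = 7.5.
Method 2 values → pooled ranks: 26→3, 56→1, 6→7.5, 6→7.5, 5→9
Mean rank = (3 + 1 + 7.5 + 7.5 + 9) / 5 = 5.60

5.60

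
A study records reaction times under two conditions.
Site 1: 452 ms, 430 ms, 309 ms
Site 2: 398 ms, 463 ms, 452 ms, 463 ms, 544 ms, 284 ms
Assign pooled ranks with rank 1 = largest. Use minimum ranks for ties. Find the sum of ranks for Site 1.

18

Sorted (descending): 544, 463, 463, 452, 452, 430, 398, 309, 284
The 2 values of 463 occupy positions 2–3 → each gets rank 2.
The 2 values of 452 occupy positions 4–5 → each gets rank 4.
Site 1 values → pooled ranks: 452→4, 430→6, 309→8
Rank sum = 4 + 6 + 8 = 18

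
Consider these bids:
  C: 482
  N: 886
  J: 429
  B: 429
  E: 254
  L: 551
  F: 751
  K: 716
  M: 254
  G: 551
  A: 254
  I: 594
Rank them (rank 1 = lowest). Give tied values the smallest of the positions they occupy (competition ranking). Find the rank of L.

7

Sorted (ascending): 254, 254, 254, 429, 429, 482, 551, 551, 594, 716, 751, 886
The 3 values of 254 occupy positions 1–3 → each gets rank 1.
The 2 values of 429 occupy positions 4–5 → each gets rank 4.
The 2 values of 551 occupy positions 7–8 → each gets rank 7.
L has value 551 → rank 7.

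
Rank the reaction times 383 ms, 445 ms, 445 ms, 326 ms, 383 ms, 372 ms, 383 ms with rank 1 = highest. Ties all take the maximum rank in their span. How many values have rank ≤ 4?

Sorted (descending): 445, 445, 383, 383, 383, 372, 326
The 2 values of 445 occupy positions 1–2 → each gets rank 2.
The 3 values of 383 occupy positions 3–5 → each gets rank 5.
Ranks ≤ 4: {2, 2} → 2 values.

2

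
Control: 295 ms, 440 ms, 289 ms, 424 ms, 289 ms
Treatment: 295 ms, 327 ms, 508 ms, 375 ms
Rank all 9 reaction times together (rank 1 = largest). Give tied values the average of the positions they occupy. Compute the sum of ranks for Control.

28.5

Sorted (descending): 508, 440, 424, 375, 327, 295, 295, 289, 289
The 2 values of 295 occupy positions 6–7 → average rank (6+7)/2 = 6.5.
The 2 values of 289 occupy positions 8–9 → average rank (8+9)/2 = 8.5.
Control values → pooled ranks: 295→6.5, 440→2, 289→8.5, 424→3, 289→8.5
Rank sum = 6.5 + 2 + 8.5 + 3 + 8.5 = 28.5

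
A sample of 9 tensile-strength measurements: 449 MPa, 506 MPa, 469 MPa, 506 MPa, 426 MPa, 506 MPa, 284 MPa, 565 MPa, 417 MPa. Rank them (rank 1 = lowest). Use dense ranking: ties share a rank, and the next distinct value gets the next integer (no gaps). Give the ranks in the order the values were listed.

Sorted (ascending): 284, 417, 426, 449, 469, 506, 506, 506, 565
The 3 values of 506 share dense rank 6.
Remaining distinct values take the next consecutive integers.

4, 6, 5, 6, 3, 6, 1, 7, 2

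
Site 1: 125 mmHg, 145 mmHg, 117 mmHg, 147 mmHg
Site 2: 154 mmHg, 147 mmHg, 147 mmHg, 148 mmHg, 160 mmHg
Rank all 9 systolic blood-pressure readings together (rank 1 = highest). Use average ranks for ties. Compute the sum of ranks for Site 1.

29

Sorted (descending): 160, 154, 148, 147, 147, 147, 145, 125, 117
The 3 values of 147 occupy positions 4–6 → average rank 5.
Site 1 values → pooled ranks: 125→8, 145→7, 117→9, 147→5
Rank sum = 8 + 7 + 9 + 5 = 29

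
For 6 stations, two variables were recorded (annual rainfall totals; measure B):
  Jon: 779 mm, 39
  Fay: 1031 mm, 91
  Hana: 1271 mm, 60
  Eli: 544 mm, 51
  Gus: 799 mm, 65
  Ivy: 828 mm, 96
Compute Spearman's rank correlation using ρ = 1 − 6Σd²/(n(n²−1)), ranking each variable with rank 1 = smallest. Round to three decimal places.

0.543

Ranks of variable 1: 2, 5, 6, 1, 3, 4
Ranks of variable 2: 1, 5, 3, 2, 4, 6
d = r₁ − r₂: 1, 0, 3, -1, -1, -2
d²: 1, 0, 9, 1, 1, 4; Σd² = 16
ρ = 1 − 6·16/(6·35) = 1 − 96/210 = 0.543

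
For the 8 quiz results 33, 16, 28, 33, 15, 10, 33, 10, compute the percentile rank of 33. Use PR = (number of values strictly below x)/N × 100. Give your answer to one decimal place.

62.5

N = 8.
Strictly below 33: 5. Equal to 33: 3.
PR = 5/8 × 100 = 62.5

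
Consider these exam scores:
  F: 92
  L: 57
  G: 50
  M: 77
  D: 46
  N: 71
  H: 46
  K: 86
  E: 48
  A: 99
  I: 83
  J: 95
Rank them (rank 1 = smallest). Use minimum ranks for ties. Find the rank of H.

1

Sorted (ascending): 46, 46, 48, 50, 57, 71, 77, 83, 86, 92, 95, 99
The 2 values of 46 occupy positions 1–2 → each gets rank 1.
H has value 46 → rank 1.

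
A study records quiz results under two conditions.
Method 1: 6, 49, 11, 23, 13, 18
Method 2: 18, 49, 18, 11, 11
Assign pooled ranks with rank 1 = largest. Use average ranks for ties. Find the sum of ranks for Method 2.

29.5

Sorted (descending): 49, 49, 23, 18, 18, 18, 13, 11, 11, 11, 6
The 2 values of 49 occupy positions 1–2 → average rank (1+2)/2 = 1.5.
The 3 values of 18 occupy positions 4–6 → average rank 5.
The 3 values of 11 occupy positions 8–10 → average rank 9.
Method 2 values → pooled ranks: 18→5, 49→1.5, 18→5, 11→9, 11→9
Rank sum = 5 + 1.5 + 5 + 9 + 9 = 29.5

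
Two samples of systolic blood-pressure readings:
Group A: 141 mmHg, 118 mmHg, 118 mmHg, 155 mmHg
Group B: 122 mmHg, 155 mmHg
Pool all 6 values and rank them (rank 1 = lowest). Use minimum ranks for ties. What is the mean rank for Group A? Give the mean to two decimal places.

Sorted (ascending): 118, 118, 122, 141, 155, 155
The 2 values of 118 occupy positions 1–2 → each gets rank 1.
The 2 values of 155 occupy positions 5–6 → each gets rank 5.
Group A values → pooled ranks: 141→4, 118→1, 118→1, 155→5
Mean rank = (4 + 1 + 1 + 5) / 4 = 2.75

2.75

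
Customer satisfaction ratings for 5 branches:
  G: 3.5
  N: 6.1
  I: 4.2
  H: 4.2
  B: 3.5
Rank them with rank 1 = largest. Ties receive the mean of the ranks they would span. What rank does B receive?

4.5

Sorted (descending): 6.1, 4.2, 4.2, 3.5, 3.5
The 2 values of 4.2 occupy positions 2–3 → average rank (2+3)/2 = 2.5.
The 2 values of 3.5 occupy positions 4–5 → average rank (4+5)/2 = 4.5.
B has value 3.5 → rank 4.5.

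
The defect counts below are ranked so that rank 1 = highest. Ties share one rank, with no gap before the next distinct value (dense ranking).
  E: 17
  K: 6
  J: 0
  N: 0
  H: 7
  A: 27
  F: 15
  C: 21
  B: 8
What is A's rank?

1

Sorted (descending): 27, 21, 17, 15, 8, 7, 6, 0, 0
The 2 values of 0 share dense rank 8.
Remaining distinct values take the next consecutive integers.
A has value 27 → rank 1.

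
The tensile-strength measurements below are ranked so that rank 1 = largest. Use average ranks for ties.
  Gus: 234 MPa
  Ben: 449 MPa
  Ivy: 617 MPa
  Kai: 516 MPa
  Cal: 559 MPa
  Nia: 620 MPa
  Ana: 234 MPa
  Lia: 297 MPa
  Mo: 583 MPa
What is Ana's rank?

8.5

Sorted (descending): 620, 617, 583, 559, 516, 449, 297, 234, 234
The 2 values of 234 occupy positions 8–9 → average rank (8+9)/2 = 8.5.
Ana has value 234 MPa → rank 8.5.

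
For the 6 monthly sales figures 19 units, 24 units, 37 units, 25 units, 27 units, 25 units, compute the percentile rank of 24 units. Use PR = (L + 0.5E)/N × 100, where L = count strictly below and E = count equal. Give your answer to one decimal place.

25.0

N = 6.
Strictly below 24: 1. Equal to 24: 1.
PR = (1 + 0.5·1)/6 × 100 = 25.0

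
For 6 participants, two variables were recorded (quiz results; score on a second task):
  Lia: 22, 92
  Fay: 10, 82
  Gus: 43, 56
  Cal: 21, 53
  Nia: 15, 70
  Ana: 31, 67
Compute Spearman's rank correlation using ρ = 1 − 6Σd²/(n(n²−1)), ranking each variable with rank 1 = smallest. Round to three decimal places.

Ranks of variable 1: 4, 1, 6, 3, 2, 5
Ranks of variable 2: 6, 5, 2, 1, 4, 3
d = r₁ − r₂: -2, -4, 4, 2, -2, 2
d²: 4, 16, 16, 4, 4, 4; Σd² = 48
ρ = 1 − 6·48/(6·35) = 1 − 288/210 = -0.371

-0.371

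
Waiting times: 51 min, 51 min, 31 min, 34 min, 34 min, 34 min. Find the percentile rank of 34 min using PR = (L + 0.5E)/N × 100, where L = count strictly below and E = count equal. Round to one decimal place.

N = 6.
Strictly below 34: 1. Equal to 34: 3.
PR = (1 + 0.5·3)/6 × 100 = 41.7

41.7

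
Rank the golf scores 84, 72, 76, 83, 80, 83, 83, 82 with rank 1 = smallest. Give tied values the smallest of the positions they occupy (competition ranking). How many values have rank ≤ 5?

7

Sorted (ascending): 72, 76, 80, 82, 83, 83, 83, 84
The 3 values of 83 occupy positions 5–7 → each gets rank 5.
Ranks ≤ 5: {1, 2, 3, 4, 5, 5, 5} → 7 values.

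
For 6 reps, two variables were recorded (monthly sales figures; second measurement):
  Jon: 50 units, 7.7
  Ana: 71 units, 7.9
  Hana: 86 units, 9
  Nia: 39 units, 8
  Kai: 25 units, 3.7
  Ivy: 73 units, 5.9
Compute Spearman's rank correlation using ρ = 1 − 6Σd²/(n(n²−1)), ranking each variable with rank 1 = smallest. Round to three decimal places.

Ranks of variable 1: 3, 4, 6, 2, 1, 5
Ranks of variable 2: 3, 4, 6, 5, 1, 2
d = r₁ − r₂: 0, 0, 0, -3, 0, 3
d²: 0, 0, 0, 9, 0, 9; Σd² = 18
ρ = 1 − 6·18/(6·35) = 1 − 108/210 = 0.486

0.486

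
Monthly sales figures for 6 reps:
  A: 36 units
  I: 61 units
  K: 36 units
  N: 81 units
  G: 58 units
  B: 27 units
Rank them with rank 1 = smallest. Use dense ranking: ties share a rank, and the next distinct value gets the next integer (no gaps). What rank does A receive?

Sorted (ascending): 27, 36, 36, 58, 61, 81
The 2 values of 36 share dense rank 2.
Remaining distinct values take the next consecutive integers.
A has value 36 units → rank 2.

2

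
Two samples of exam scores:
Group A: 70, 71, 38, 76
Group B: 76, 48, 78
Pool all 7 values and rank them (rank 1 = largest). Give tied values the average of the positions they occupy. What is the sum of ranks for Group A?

Sorted (descending): 78, 76, 76, 71, 70, 48, 38
The 2 values of 76 occupy positions 2–3 → average rank (2+3)/2 = 2.5.
Group A values → pooled ranks: 70→5, 71→4, 38→7, 76→2.5
Rank sum = 5 + 4 + 7 + 2.5 = 18.5

18.5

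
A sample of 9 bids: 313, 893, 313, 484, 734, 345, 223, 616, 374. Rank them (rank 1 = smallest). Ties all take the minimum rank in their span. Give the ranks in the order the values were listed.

2, 9, 2, 6, 8, 4, 1, 7, 5

Sorted (ascending): 223, 313, 313, 345, 374, 484, 616, 734, 893
The 2 values of 313 occupy positions 2–3 → each gets rank 2.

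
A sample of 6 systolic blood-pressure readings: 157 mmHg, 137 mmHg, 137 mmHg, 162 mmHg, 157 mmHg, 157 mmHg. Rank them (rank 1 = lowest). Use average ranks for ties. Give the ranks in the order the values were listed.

4, 1.5, 1.5, 6, 4, 4

Sorted (ascending): 137, 137, 157, 157, 157, 162
The 2 values of 137 occupy positions 1–2 → average rank (1+2)/2 = 1.5.
The 3 values of 157 occupy positions 3–5 → average rank 4.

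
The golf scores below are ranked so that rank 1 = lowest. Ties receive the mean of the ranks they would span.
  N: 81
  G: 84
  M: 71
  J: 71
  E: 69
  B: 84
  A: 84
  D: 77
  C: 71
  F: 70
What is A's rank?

9

Sorted (ascending): 69, 70, 71, 71, 71, 77, 81, 84, 84, 84
The 3 values of 71 occupy positions 3–5 → average rank 4.
The 3 values of 84 occupy positions 8–10 → average rank 9.
A has value 84 → rank 9.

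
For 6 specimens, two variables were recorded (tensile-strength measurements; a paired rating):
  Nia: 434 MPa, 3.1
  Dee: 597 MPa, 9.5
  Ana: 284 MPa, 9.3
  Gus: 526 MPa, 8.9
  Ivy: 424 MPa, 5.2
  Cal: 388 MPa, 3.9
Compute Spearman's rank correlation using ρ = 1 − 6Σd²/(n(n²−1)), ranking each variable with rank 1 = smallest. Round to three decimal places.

Ranks of variable 1: 4, 6, 1, 5, 3, 2
Ranks of variable 2: 1, 6, 5, 4, 3, 2
d = r₁ − r₂: 3, 0, -4, 1, 0, 0
d²: 9, 0, 16, 1, 0, 0; Σd² = 26
ρ = 1 − 6·26/(6·35) = 1 − 156/210 = 0.257

0.257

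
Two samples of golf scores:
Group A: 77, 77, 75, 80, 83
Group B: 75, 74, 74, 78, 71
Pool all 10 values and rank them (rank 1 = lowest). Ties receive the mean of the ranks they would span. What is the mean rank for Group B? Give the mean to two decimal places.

3.70

Sorted (ascending): 71, 74, 74, 75, 75, 77, 77, 78, 80, 83
The 2 values of 74 occupy positions 2–3 → average rank (2+3)/2 = 2.5.
The 2 values of 75 occupy positions 4–5 → average rank (4+5)/2 = 4.5.
The 2 values of 77 occupy positions 6–7 → average rank (6+7)/2 = 6.5.
Group B values → pooled ranks: 75→4.5, 74→2.5, 74→2.5, 78→8, 71→1
Mean rank = (4.5 + 2.5 + 2.5 + 8 + 1) / 5 = 3.70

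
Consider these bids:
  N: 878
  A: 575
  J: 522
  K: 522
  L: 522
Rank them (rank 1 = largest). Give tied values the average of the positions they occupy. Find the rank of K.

4

Sorted (descending): 878, 575, 522, 522, 522
The 3 values of 522 occupy positions 3–5 → average rank 4.
K has value 522 → rank 4.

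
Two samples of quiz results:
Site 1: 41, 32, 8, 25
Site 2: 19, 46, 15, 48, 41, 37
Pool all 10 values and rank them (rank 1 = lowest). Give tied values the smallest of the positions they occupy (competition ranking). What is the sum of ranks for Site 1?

17

Sorted (ascending): 8, 15, 19, 25, 32, 37, 41, 41, 46, 48
The 2 values of 41 occupy positions 7–8 → each gets rank 7.
Site 1 values → pooled ranks: 41→7, 32→5, 8→1, 25→4
Rank sum = 7 + 5 + 1 + 4 = 17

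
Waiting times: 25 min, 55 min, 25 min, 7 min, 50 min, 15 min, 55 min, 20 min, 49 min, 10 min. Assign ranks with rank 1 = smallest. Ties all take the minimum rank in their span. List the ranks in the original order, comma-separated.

Sorted (ascending): 7, 10, 15, 20, 25, 25, 49, 50, 55, 55
The 2 values of 25 occupy positions 5–6 → each gets rank 5.
The 2 values of 55 occupy positions 9–10 → each gets rank 9.

5, 9, 5, 1, 8, 3, 9, 4, 7, 2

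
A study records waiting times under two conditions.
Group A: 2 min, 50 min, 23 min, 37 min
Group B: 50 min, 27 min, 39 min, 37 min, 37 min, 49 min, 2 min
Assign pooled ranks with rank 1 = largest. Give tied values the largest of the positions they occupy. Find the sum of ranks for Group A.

Sorted (descending): 50, 50, 49, 39, 37, 37, 37, 27, 23, 2, 2
The 2 values of 50 occupy positions 1–2 → each gets rank 2.
The 3 values of 37 occupy positions 5–7 → each gets rank 7.
The 2 values of 2 occupy positions 10–11 → each gets rank 11.
Group A values → pooled ranks: 2→11, 50→2, 23→9, 37→7
Rank sum = 11 + 2 + 9 + 7 = 29

29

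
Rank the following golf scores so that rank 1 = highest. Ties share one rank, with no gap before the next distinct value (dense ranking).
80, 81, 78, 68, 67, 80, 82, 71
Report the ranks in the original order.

3, 2, 4, 6, 7, 3, 1, 5

Sorted (descending): 82, 81, 80, 80, 78, 71, 68, 67
The 2 values of 80 share dense rank 3.
Remaining distinct values take the next consecutive integers.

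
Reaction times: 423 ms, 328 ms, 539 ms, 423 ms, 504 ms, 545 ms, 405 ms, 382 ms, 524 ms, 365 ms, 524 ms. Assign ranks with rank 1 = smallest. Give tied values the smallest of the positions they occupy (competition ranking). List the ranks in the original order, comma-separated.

5, 1, 10, 5, 7, 11, 4, 3, 8, 2, 8

Sorted (ascending): 328, 365, 382, 405, 423, 423, 504, 524, 524, 539, 545
The 2 values of 423 occupy positions 5–6 → each gets rank 5.
The 2 values of 524 occupy positions 8–9 → each gets rank 8.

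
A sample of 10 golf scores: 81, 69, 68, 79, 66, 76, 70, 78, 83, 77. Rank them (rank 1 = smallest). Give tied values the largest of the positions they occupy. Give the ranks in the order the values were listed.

Sorted (ascending): 66, 68, 69, 70, 76, 77, 78, 79, 81, 83
No ties — each value takes its position as its rank.

9, 3, 2, 8, 1, 5, 4, 7, 10, 6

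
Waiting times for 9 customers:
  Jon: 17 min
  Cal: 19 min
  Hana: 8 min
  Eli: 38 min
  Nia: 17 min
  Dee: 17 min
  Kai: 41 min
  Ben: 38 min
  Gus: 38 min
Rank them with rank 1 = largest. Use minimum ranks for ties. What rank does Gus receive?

2

Sorted (descending): 41, 38, 38, 38, 19, 17, 17, 17, 8
The 3 values of 38 occupy positions 2–4 → each gets rank 2.
The 3 values of 17 occupy positions 6–8 → each gets rank 6.
Gus has value 38 min → rank 2.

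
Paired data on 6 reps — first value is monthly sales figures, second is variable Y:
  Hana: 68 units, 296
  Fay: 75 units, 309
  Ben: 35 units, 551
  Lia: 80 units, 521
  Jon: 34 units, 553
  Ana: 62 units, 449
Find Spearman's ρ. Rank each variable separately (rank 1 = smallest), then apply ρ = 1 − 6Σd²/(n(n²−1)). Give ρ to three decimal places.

Ranks of variable 1: 4, 5, 2, 6, 1, 3
Ranks of variable 2: 1, 2, 5, 4, 6, 3
d = r₁ − r₂: 3, 3, -3, 2, -5, 0
d²: 9, 9, 9, 4, 25, 0; Σd² = 56
ρ = 1 − 6·56/(6·35) = 1 − 336/210 = -0.600

-0.600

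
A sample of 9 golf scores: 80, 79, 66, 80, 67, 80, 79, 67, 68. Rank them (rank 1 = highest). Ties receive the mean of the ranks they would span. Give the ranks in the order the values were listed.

Sorted (descending): 80, 80, 80, 79, 79, 68, 67, 67, 66
The 3 values of 80 occupy positions 1–3 → average rank 2.
The 2 values of 79 occupy positions 4–5 → average rank (4+5)/2 = 4.5.
The 2 values of 67 occupy positions 7–8 → average rank (7+8)/2 = 7.5.

2, 4.5, 9, 2, 7.5, 2, 4.5, 7.5, 6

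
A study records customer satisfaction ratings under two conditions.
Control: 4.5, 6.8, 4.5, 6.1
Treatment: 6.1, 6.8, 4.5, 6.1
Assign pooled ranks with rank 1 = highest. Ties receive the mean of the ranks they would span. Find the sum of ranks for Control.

19.5

Sorted (descending): 6.8, 6.8, 6.1, 6.1, 6.1, 4.5, 4.5, 4.5
The 2 values of 6.8 occupy positions 1–2 → average rank (1+2)/2 = 1.5.
The 3 values of 6.1 occupy positions 3–5 → average rank 4.
The 3 values of 4.5 occupy positions 6–8 → average rank 7.
Control values → pooled ranks: 4.5→7, 6.8→1.5, 4.5→7, 6.1→4
Rank sum = 7 + 1.5 + 7 + 4 = 19.5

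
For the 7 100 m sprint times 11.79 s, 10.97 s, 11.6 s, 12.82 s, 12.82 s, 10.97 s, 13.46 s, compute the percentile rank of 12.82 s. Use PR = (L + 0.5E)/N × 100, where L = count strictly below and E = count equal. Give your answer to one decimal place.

71.4

N = 7.
Strictly below 12.82: 4. Equal to 12.82: 2.
PR = (4 + 0.5·2)/7 × 100 = 71.4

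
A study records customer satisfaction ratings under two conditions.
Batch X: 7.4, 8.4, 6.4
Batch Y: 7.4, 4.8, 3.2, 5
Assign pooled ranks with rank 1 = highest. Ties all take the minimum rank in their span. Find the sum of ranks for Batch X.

Sorted (descending): 8.4, 7.4, 7.4, 6.4, 5, 4.8, 3.2
The 2 values of 7.4 occupy positions 2–3 → each gets rank 2.
Batch X values → pooled ranks: 7.4→2, 8.4→1, 6.4→4
Rank sum = 2 + 1 + 4 = 7

7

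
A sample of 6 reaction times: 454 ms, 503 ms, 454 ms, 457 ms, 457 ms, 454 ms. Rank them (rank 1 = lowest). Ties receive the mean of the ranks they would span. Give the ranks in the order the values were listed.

2, 6, 2, 4.5, 4.5, 2

Sorted (ascending): 454, 454, 454, 457, 457, 503
The 3 values of 454 occupy positions 1–3 → average rank 2.
The 2 values of 457 occupy positions 4–5 → average rank (4+5)/2 = 4.5.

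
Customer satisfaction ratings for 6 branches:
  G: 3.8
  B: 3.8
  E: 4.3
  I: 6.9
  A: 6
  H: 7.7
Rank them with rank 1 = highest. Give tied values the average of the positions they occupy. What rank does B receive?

5.5

Sorted (descending): 7.7, 6.9, 6, 4.3, 3.8, 3.8
The 2 values of 3.8 occupy positions 5–6 → average rank (5+6)/2 = 5.5.
B has value 3.8 → rank 5.5.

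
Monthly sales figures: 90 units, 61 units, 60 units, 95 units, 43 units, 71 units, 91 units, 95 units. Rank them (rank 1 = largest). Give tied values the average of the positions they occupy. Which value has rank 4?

90

Sorted (descending): 95, 95, 91, 90, 71, 61, 60, 43
The 2 values of 95 occupy positions 1–2 → average rank (1+2)/2 = 1.5.
Rank 4 → value 90.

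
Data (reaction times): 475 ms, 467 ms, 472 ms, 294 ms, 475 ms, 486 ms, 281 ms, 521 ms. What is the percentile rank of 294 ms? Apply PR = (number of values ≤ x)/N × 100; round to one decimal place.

N = 8.
Strictly below 294: 1. Equal to 294: 1.
PR = 2/8 × 100 = 25.0

25.0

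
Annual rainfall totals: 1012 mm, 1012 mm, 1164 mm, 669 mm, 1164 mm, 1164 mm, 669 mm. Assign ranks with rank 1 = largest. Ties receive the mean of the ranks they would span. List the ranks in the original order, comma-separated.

4.5, 4.5, 2, 6.5, 2, 2, 6.5

Sorted (descending): 1164, 1164, 1164, 1012, 1012, 669, 669
The 3 values of 1164 occupy positions 1–3 → average rank 2.
The 2 values of 1012 occupy positions 4–5 → average rank (4+5)/2 = 4.5.
The 2 values of 669 occupy positions 6–7 → average rank (6+7)/2 = 6.5.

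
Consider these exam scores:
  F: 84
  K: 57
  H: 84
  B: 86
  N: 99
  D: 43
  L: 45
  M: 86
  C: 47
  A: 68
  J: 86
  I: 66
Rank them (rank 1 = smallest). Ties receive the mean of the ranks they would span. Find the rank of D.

Sorted (ascending): 43, 45, 47, 57, 66, 68, 84, 84, 86, 86, 86, 99
The 2 values of 84 occupy positions 7–8 → average rank (7+8)/2 = 7.5.
The 3 values of 86 occupy positions 9–11 → average rank 10.
D has value 43 → rank 1.

1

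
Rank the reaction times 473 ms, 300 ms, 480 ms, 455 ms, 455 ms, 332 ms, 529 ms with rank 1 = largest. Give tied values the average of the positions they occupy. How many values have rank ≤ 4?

3

Sorted (descending): 529, 480, 473, 455, 455, 332, 300
The 2 values of 455 occupy positions 4–5 → average rank (4+5)/2 = 4.5.
Ranks ≤ 4: {1, 2, 3} → 3 values.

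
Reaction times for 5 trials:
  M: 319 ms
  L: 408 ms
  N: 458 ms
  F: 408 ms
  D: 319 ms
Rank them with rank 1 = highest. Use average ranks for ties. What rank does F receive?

Sorted (descending): 458, 408, 408, 319, 319
The 2 values of 408 occupy positions 2–3 → average rank (2+3)/2 = 2.5.
The 2 values of 319 occupy positions 4–5 → average rank (4+5)/2 = 4.5.
F has value 408 ms → rank 2.5.

2.5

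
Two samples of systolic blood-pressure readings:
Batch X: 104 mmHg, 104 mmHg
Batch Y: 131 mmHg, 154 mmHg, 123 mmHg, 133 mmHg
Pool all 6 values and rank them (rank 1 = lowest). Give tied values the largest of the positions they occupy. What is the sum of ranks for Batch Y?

18

Sorted (ascending): 104, 104, 123, 131, 133, 154
The 2 values of 104 occupy positions 1–2 → each gets rank 2.
Batch Y values → pooled ranks: 131→4, 154→6, 123→3, 133→5
Rank sum = 4 + 6 + 3 + 5 = 18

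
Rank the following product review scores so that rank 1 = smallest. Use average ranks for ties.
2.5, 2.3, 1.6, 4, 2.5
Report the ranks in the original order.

3.5, 2, 1, 5, 3.5

Sorted (ascending): 1.6, 2.3, 2.5, 2.5, 4
The 2 values of 2.5 occupy positions 3–4 → average rank (3+4)/2 = 3.5.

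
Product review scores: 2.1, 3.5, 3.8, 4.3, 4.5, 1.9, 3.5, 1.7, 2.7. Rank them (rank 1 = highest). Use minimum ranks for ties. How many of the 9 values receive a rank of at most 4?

Sorted (descending): 4.5, 4.3, 3.8, 3.5, 3.5, 2.7, 2.1, 1.9, 1.7
The 2 values of 3.5 occupy positions 4–5 → each gets rank 4.
Ranks ≤ 4: {1, 2, 3, 4, 4} → 5 values.

5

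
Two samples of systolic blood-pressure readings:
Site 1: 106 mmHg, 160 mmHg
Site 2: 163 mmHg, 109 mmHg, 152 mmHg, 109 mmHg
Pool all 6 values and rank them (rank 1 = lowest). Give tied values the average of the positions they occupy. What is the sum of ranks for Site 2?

15

Sorted (ascending): 106, 109, 109, 152, 160, 163
The 2 values of 109 occupy positions 2–3 → average rank (2+3)/2 = 2.5.
Site 2 values → pooled ranks: 163→6, 109→2.5, 152→4, 109→2.5
Rank sum = 6 + 2.5 + 4 + 2.5 = 15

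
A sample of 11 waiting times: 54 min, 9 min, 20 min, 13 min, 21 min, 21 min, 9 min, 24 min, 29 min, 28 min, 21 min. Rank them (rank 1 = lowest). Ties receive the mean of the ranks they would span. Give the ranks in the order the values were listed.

11, 1.5, 4, 3, 6, 6, 1.5, 8, 10, 9, 6

Sorted (ascending): 9, 9, 13, 20, 21, 21, 21, 24, 28, 29, 54
The 2 values of 9 occupy positions 1–2 → average rank (1+2)/2 = 1.5.
The 3 values of 21 occupy positions 5–7 → average rank 6.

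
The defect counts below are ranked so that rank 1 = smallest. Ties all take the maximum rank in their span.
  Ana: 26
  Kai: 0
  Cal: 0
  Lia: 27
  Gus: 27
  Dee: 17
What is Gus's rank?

Sorted (ascending): 0, 0, 17, 26, 27, 27
The 2 values of 0 occupy positions 1–2 → each gets rank 2.
The 2 values of 27 occupy positions 5–6 → each gets rank 6.
Gus has value 27 → rank 6.

6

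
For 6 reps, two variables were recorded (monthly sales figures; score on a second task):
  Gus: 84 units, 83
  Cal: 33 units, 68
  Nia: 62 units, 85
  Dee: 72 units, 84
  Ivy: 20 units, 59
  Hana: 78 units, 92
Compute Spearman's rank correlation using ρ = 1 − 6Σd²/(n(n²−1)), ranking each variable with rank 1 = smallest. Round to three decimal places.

Ranks of variable 1: 6, 2, 3, 4, 1, 5
Ranks of variable 2: 3, 2, 5, 4, 1, 6
d = r₁ − r₂: 3, 0, -2, 0, 0, -1
d²: 9, 0, 4, 0, 0, 1; Σd² = 14
ρ = 1 − 6·14/(6·35) = 1 − 84/210 = 0.600

0.600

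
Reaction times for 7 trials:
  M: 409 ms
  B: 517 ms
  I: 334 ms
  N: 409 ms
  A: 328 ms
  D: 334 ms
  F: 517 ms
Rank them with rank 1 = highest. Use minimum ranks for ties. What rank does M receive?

3

Sorted (descending): 517, 517, 409, 409, 334, 334, 328
The 2 values of 517 occupy positions 1–2 → each gets rank 1.
The 2 values of 409 occupy positions 3–4 → each gets rank 3.
The 2 values of 334 occupy positions 5–6 → each gets rank 5.
M has value 409 ms → rank 3.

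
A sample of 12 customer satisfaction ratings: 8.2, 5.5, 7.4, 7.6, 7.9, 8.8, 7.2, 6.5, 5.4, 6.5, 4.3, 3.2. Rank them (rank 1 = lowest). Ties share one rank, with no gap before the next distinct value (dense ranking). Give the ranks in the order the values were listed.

10, 4, 7, 8, 9, 11, 6, 5, 3, 5, 2, 1

Sorted (ascending): 3.2, 4.3, 5.4, 5.5, 6.5, 6.5, 7.2, 7.4, 7.6, 7.9, 8.2, 8.8
The 2 values of 6.5 share dense rank 5.
Remaining distinct values take the next consecutive integers.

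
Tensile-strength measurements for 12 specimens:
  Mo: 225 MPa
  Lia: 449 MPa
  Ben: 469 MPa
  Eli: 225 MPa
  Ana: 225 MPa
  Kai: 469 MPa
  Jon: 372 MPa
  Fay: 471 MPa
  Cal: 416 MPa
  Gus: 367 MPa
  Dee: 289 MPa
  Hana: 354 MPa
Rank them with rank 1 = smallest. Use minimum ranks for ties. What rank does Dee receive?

4

Sorted (ascending): 225, 225, 225, 289, 354, 367, 372, 416, 449, 469, 469, 471
The 3 values of 225 occupy positions 1–3 → each gets rank 1.
The 2 values of 469 occupy positions 10–11 → each gets rank 10.
Dee has value 289 MPa → rank 4.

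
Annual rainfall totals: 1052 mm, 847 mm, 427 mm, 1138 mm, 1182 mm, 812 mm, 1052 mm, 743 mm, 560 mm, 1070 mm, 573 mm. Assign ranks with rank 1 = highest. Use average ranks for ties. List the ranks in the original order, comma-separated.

Sorted (descending): 1182, 1138, 1070, 1052, 1052, 847, 812, 743, 573, 560, 427
The 2 values of 1052 occupy positions 4–5 → average rank (4+5)/2 = 4.5.

4.5, 6, 11, 2, 1, 7, 4.5, 8, 10, 3, 9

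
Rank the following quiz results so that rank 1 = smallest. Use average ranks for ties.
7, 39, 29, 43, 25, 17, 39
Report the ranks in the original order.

1, 5.5, 4, 7, 3, 2, 5.5

Sorted (ascending): 7, 17, 25, 29, 39, 39, 43
The 2 values of 39 occupy positions 5–6 → average rank (5+6)/2 = 5.5.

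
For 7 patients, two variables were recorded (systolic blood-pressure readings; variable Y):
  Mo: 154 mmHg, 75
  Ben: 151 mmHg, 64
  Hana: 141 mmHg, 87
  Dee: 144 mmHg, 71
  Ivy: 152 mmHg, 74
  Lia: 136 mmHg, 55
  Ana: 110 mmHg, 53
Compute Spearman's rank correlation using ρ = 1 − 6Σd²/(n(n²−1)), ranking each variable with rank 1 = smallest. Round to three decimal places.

0.607

Ranks of variable 1: 7, 5, 3, 4, 6, 2, 1
Ranks of variable 2: 6, 3, 7, 4, 5, 2, 1
d = r₁ − r₂: 1, 2, -4, 0, 1, 0, 0
d²: 1, 4, 16, 0, 1, 0, 0; Σd² = 22
ρ = 1 − 6·22/(7·48) = 1 − 132/336 = 0.607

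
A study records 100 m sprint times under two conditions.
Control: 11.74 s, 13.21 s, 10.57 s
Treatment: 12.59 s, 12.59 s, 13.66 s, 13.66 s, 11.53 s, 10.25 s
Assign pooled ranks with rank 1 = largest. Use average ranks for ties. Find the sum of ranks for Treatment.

Sorted (descending): 13.66, 13.66, 13.21, 12.59, 12.59, 11.74, 11.53, 10.57, 10.25
The 2 values of 13.66 occupy positions 1–2 → average rank (1+2)/2 = 1.5.
The 2 values of 12.59 occupy positions 4–5 → average rank (4+5)/2 = 4.5.
Treatment values → pooled ranks: 12.59→4.5, 12.59→4.5, 13.66→1.5, 13.66→1.5, 11.53→7, 10.25→9
Rank sum = 4.5 + 4.5 + 1.5 + 1.5 + 7 + 9 = 28

28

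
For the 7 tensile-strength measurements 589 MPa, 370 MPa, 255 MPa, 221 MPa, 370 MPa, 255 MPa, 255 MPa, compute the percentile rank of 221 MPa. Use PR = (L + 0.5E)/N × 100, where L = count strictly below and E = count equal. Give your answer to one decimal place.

7.1

N = 7.
Strictly below 221: 0. Equal to 221: 1.
PR = (0 + 0.5·1)/7 × 100 = 7.1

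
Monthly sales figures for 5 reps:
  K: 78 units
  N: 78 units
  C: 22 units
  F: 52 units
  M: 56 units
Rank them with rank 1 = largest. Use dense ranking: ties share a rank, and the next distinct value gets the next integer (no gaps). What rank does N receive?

Sorted (descending): 78, 78, 56, 52, 22
The 2 values of 78 share dense rank 1.
Remaining distinct values take the next consecutive integers.
N has value 78 units → rank 1.

1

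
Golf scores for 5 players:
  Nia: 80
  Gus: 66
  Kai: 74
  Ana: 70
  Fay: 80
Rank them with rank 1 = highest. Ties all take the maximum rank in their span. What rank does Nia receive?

2

Sorted (descending): 80, 80, 74, 70, 66
The 2 values of 80 occupy positions 1–2 → each gets rank 2.
Nia has value 80 → rank 2.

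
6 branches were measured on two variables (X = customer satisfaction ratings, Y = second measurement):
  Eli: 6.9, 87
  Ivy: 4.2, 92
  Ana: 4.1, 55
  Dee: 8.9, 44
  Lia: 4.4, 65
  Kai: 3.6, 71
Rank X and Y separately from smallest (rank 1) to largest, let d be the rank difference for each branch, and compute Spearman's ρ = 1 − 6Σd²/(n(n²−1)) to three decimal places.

-0.257

Ranks of variable 1: 5, 3, 2, 6, 4, 1
Ranks of variable 2: 5, 6, 2, 1, 3, 4
d = r₁ − r₂: 0, -3, 0, 5, 1, -3
d²: 0, 9, 0, 25, 1, 9; Σd² = 44
ρ = 1 − 6·44/(6·35) = 1 − 264/210 = -0.257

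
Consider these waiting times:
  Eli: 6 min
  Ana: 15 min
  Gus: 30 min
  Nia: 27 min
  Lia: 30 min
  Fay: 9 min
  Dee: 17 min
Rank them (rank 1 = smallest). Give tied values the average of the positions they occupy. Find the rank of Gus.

6.5

Sorted (ascending): 6, 9, 15, 17, 27, 30, 30
The 2 values of 30 occupy positions 6–7 → average rank (6+7)/2 = 6.5.
Gus has value 30 min → rank 6.5.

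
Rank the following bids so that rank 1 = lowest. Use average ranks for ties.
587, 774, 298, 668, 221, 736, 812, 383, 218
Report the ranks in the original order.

5, 8, 3, 6, 2, 7, 9, 4, 1

Sorted (ascending): 218, 221, 298, 383, 587, 668, 736, 774, 812
No ties — each value takes its position as its rank.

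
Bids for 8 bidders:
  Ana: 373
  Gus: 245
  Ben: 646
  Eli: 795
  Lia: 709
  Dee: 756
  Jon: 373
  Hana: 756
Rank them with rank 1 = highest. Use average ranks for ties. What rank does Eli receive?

1

Sorted (descending): 795, 756, 756, 709, 646, 373, 373, 245
The 2 values of 756 occupy positions 2–3 → average rank (2+3)/2 = 2.5.
The 2 values of 373 occupy positions 6–7 → average rank (6+7)/2 = 6.5.
Eli has value 795 → rank 1.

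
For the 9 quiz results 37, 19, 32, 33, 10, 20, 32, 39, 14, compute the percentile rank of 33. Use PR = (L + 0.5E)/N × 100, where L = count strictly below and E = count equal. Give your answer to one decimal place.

N = 9.
Strictly below 33: 6. Equal to 33: 1.
PR = (6 + 0.5·1)/9 × 100 = 72.2

72.2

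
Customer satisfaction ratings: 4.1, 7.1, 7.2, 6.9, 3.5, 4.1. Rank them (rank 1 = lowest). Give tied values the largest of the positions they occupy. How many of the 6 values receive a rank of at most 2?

Sorted (ascending): 3.5, 4.1, 4.1, 6.9, 7.1, 7.2
The 2 values of 4.1 occupy positions 2–3 → each gets rank 3.
Ranks ≤ 2: {1} → 1 value.

1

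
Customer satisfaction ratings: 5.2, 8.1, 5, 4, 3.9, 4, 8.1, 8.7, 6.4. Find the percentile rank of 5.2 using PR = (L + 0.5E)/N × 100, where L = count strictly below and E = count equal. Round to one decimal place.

50.0

N = 9.
Strictly below 5.2: 4. Equal to 5.2: 1.
PR = (4 + 0.5·1)/9 × 100 = 50.0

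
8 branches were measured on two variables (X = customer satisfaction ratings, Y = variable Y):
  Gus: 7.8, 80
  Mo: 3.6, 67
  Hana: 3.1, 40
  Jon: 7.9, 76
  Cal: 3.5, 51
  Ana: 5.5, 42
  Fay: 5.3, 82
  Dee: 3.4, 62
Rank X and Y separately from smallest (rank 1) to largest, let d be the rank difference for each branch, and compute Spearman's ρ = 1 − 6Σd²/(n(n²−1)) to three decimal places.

0.595

Ranks of variable 1: 7, 4, 1, 8, 3, 6, 5, 2
Ranks of variable 2: 7, 5, 1, 6, 3, 2, 8, 4
d = r₁ − r₂: 0, -1, 0, 2, 0, 4, -3, -2
d²: 0, 1, 0, 4, 0, 16, 9, 4; Σd² = 34
ρ = 1 − 6·34/(8·63) = 1 − 204/504 = 0.595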